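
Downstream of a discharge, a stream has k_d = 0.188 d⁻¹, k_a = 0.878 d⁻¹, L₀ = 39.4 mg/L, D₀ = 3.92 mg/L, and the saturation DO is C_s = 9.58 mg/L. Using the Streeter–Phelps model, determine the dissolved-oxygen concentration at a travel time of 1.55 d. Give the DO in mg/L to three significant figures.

DO ≈ 3.31 mg/L

k_d L₀/(k_a−k_d) = 0.188×39.4/(0.878−0.188) = 7.407/0.6900 = 10.74 mg/L.
e^(−k_d t) = e^(−0.188×1.550) = 0.7472; e^(−k_a t) = e^(−0.878×1.550) = 0.2564.
D = 10.74 × (0.7472 − 0.2564) + 3.92 × 0.2564 = 5.269 + 1.005 = 6.274 mg/L.
DO = C_s − D = 9.58 − 6.274 = 3.306 mg/L.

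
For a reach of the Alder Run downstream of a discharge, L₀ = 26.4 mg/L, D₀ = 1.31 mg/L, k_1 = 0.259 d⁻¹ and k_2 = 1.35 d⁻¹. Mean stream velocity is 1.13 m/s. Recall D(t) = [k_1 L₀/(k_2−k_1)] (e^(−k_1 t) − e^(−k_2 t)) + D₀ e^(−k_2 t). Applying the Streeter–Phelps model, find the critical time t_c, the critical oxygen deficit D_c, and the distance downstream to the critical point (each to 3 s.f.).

t_c ≈ 1.30 d; D_c ≈ 3.62 mg/L; x_c ≈ 127 km

t_c = [1/(k_2−k_1)] ln[(k_2/k_1)(1 − D₀(k_2−k_1)/(k_1 L₀))]
= [1/(1.35−0.259)] ln[(1.35/0.259)(1 − 1.31×1.091/(0.259×26.4))]
= (1/1.091) ln[5.212 × 0.7910] = 0.9166 × ln(4.123) = 0.9166 × 1.417 = 1.298 d.
L(t_c) = L₀ e^(−k_1 t_c) = 26.4 × 0.7144 = 18.86 mg/L, and at the critical point k_2 D_c = k_1 L, so D_c = (0.259/1.35) × 18.86 = 3.618 mg/L.
x_c = v t_c = 1.13 m/s × 1.298 d × 86400 s/d = 126800 m ≈ 127 km.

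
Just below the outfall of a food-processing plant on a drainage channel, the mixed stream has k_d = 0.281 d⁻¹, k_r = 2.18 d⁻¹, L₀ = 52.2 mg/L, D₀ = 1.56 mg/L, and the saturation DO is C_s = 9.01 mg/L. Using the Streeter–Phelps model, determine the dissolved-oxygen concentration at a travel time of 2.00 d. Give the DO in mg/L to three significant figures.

k_d L₀/(k_r−k_d) = 0.281×52.2/(2.18−0.281) = 14.67/1.899 = 7.724 mg/L.
e^(−k_d t) = e^(−0.281×2.000) = 0.5701; e^(−k_r t) = e^(−2.18×2.000) = 0.01278.
D = 7.724 × (0.5701 − 0.01278) + 1.56 × 0.01278 = 4.305 + 0.01993 = 4.325 mg/L.
DO = C_s − D = 9.01 − 4.325 = 4.685 mg/L.

DO ≈ 4.69 mg/L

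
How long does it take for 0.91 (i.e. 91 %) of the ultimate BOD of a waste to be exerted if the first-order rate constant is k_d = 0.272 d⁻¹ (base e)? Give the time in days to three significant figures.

y/L₀ = 1 − e^(−k_d t) = 0.91 ⇒ e^(−k_d t) = 0.0900
t = −ln(0.0900) / 0.272 = 2.408 / 0.272 = 8.853 d.

t ≈ 8.85 d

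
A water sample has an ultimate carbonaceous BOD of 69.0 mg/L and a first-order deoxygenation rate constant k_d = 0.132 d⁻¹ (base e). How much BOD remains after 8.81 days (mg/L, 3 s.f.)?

L_t = L₀ e^(−k_d t) = 69.0 × e^(−0.132×8.81) = 69.0 × 0.3126 = 21.57 mg/L.

L ≈ 21.6 mg/L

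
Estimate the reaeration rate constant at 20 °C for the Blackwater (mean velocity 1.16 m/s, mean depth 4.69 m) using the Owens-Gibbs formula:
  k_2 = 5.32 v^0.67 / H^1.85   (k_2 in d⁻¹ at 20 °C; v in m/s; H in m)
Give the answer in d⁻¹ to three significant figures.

k_2 ≈ 0.337 d⁻¹

k_2 = 5.32 × 1.16^0.67 / 4.69^1.85 = 5.32 × 1.105 / 17.44 = 0.3368 d⁻¹.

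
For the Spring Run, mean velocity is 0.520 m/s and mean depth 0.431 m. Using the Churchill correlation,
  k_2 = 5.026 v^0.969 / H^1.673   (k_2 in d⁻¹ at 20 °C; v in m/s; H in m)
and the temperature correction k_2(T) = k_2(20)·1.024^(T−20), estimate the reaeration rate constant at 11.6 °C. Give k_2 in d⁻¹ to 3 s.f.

k_2 ≈ 8.93 d⁻¹

k_2(20) = 5.026 × 0.520^0.969 / 0.431^1.673 = 5.026 × 0.5306 / 0.2446 = 10.90 d⁻¹.
k_2(11.6) = 10.90 × 1.024^(11.6−20) = 10.90 × 0.8194 = 8.934 d⁻¹.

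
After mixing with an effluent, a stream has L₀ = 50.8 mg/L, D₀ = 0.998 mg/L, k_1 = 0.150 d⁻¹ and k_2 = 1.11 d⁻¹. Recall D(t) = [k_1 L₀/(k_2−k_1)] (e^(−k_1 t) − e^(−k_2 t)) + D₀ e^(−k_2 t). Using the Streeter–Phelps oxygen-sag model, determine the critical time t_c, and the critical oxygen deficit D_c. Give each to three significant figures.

t_c = [1/(k_2−k_1)] ln[(k_2/k_1)(1 − D₀(k_2−k_1)/(k_1 L₀))]
= [1/(1.11−0.150)] ln[(1.11/0.150)(1 − 0.998×0.9600/(0.150×50.8))]
= (1/0.9600) ln[7.400 × 0.8743] = 1.042 × ln(6.470) = 1.042 × 1.867 = 1.945 d.
L(t_c) = L₀ e^(−k_1 t_c) = 50.8 × 0.7470 = 37.95 mg/L, and at the critical point k_2 D_c = k_1 L, so D_c = (0.150/1.11) × 37.95 = 5.128 mg/L.

t_c ≈ 1.94 d; D_c ≈ 5.13 mg/L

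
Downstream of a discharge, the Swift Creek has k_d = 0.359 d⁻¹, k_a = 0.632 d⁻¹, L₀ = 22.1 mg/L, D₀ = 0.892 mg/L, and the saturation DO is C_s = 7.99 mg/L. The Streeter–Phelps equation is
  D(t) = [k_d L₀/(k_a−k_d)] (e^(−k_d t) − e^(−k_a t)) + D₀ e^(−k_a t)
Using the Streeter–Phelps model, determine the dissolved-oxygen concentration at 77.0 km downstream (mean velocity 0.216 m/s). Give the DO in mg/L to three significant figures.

DO ≈ 3.46 mg/L

Travel time t = x/v = 77.0 km / (0.216 m/s) = 77000 m / 0.216 m/s = 356500 s = 4.126 d.
k_d L₀/(k_a−k_d) = 0.359×22.1/(0.632−0.359) = 7.934/0.2730 = 29.06 mg/L.
e^(−k_d t) = e^(−0.359×4.126) = 0.2274; e^(−k_a t) = e^(−0.632×4.126) = 0.07371.
D = 29.06 × (0.2274 − 0.07371) + 0.892 × 0.07371 = 4.465 + 0.06575 = 4.531 mg/L.
DO = C_s − D = 7.99 − 4.531 = 3.459 mg/L.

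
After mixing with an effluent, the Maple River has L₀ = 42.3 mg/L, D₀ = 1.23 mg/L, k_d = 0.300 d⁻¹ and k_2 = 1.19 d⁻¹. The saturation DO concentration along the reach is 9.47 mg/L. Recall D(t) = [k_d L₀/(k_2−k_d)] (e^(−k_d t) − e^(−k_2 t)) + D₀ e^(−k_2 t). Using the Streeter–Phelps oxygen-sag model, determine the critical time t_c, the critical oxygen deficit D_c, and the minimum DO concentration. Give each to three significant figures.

t_c ≈ 1.45 d; D_c ≈ 6.91 mg/L; min DO ≈ 2.56 mg/L

At the critical point dD/dt = 0, so k_d L₀ e^(−k_d t) = k_2 D. Substituting D(t) from the Streeter–Phelps equation and solving for t gives
t_c = ln[(k_2/k_d)(1 − D₀(k_2−k_d)/(k_d L₀))] / (k_2−k_d).
Here k_2−k_d = 0.8900 d⁻¹ and 1 − D₀(k_2−k_d)/(k_d L₀) = 1 − 1.23×0.8900/(0.300×42.3) = 0.9137, so
t_c = ln(3.967 × 0.9137) / 0.8900 = 1.288 / 0.8900 = 1.447 d.
L(t_c) = L₀ e^(−k_d t_c) = 42.3 × 0.6479 = 27.41 mg/L, and at the critical point k_2 D_c = k_d L, so D_c = (0.300/1.19) × 27.41 = 6.909 mg/L.
Minimum DO = C_s − D_c = 9.47 − 6.909 = 2.561 mg/L.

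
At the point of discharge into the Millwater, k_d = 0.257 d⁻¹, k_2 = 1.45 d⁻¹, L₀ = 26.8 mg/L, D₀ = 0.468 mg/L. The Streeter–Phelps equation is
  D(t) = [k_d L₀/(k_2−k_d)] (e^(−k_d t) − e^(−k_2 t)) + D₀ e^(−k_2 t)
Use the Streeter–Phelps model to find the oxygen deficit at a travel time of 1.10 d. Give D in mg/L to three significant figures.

k_d L₀/(k_2−k_d) = 0.257×26.8/(1.45−0.257) = 6.888/1.193 = 5.773 mg/L.
e^(−k_d t) = e^(−0.257×1.100) = 0.7537; e^(−k_2 t) = e^(−1.45×1.100) = 0.2029.
D = 5.773 × (0.7537 − 0.2029) + 0.468 × 0.2029 = 3.180 + 0.09496 = 3.275 mg/L.

D ≈ 3.28 mg/L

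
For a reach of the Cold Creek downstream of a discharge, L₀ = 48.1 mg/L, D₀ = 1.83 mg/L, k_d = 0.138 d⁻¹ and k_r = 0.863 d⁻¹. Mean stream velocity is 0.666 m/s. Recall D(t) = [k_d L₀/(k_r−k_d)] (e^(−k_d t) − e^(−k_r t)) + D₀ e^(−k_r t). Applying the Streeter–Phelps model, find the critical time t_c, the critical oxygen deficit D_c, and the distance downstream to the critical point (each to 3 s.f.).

With k_r/k_d = 6.254 and 1 − D₀(k_r−k_d)/(k_d L₀) = 0.8001,
t_c = ln(6.254 × 0.8001) / (0.863 − 0.138) = ln(5.004) / 0.7250 = 1.610/0.7250 = 2.221 d.
D_c = (k_d/k_r) L₀ e^(−k_d t_c) = (0.138/0.863) × 48.1 × e^(−0.138×2.221) = 0.1599 × 48.1 × 0.7360 = 5.661 mg/L.
x_c = v t_c = 0.666 m/s × 2.221 d × 86400 s/d = 127800 m ≈ 128 km.

t_c ≈ 2.22 d; D_c ≈ 5.66 mg/L; x_c ≈ 128 km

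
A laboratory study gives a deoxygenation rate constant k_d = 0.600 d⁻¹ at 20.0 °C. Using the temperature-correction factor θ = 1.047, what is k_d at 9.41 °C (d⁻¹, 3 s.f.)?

k_d(T₂) = k_d(T₁) · θ^(T₂−T₁) = 0.600 × 1.047^(9.41−20.0)
= 0.600 × 1.047^-10.6 = 0.600 × 0.6148 = 0.3689 d⁻¹.

k_d ≈ 0.369 d⁻¹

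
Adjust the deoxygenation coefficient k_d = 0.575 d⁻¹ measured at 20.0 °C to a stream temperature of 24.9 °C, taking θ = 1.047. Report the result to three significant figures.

k_d(T₂) = k_d(T₁) · θ^(T₂−T₁) = 0.575 × 1.047^(24.9−20.0)
= 0.575 × 1.047^4.90 = 0.575 × 1.252 = 0.7201 d⁻¹.

k_d ≈ 0.720 d⁻¹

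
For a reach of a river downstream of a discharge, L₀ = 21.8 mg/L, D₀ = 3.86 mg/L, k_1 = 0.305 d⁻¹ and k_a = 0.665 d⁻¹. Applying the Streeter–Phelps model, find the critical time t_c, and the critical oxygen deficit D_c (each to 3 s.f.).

t_c ≈ 1.51 d; D_c ≈ 6.30 mg/L

t_c = [1/(k_a−k_1)] ln[(k_a/k_1)(1 − D₀(k_a−k_1)/(k_1 L₀))]
= [1/(0.665−0.305)] ln[(0.665/0.305)(1 − 3.86×0.3600/(0.305×21.8))]
= (1/0.3600) ln[2.180 × 0.7910] = 2.778 × ln(1.725) = 2.778 × 0.5450 = 1.514 d.
L(t_c) = L₀ e^(−k_1 t_c) = 21.8 × 0.6302 = 13.74 mg/L, and at the critical point k_a D_c = k_1 L, so D_c = (0.305/0.665) × 13.74 = 6.301 mg/L.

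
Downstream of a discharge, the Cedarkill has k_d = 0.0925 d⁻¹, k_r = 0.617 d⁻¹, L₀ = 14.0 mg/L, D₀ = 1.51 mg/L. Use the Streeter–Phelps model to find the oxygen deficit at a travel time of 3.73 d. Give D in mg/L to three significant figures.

k_d L₀/(k_r−k_d) = 0.0925×14.0/(0.617−0.0925) = 1.295/0.5245 = 2.469 mg/L.
e^(−k_d t) = e^(−0.0925×3.730) = 0.7082; e^(−k_r t) = e^(−0.617×3.730) = 0.1001.
D = 2.469 × (0.7082 − 0.1001) + 1.51 × 0.1001 = 1.501 + 0.1512 = 1.653 mg/L.

D ≈ 1.65 mg/L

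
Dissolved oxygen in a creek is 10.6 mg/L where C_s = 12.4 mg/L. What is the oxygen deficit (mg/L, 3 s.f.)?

D ≈ 1.80 mg/L

D = C_s − C = 12.4 − 10.6 = 1.80 mg/L.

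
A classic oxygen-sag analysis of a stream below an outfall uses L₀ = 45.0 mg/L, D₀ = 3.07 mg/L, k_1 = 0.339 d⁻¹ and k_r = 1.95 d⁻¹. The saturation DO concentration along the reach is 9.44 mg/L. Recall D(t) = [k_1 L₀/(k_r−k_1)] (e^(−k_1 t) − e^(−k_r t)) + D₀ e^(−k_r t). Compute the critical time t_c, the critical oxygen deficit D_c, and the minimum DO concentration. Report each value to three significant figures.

t_c ≈ 0.843 d; D_c ≈ 5.88 mg/L; min DO ≈ 3.56 mg/L

With k_r/k_1 = 5.752 and 1 − D₀(k_r−k_1)/(k_1 L₀) = 0.6758,
t_c = ln(5.752 × 0.6758) / (1.95 − 0.339) = ln(3.887) / 1.611 = 1.358/1.611 = 0.8428 d.
L(t_c) = L₀ e^(−k_1 t_c) = 45.0 × 0.7515 = 33.82 mg/L, and at the critical point k_r D_c = k_1 L, so D_c = (0.339/1.95) × 33.82 = 5.879 mg/L.
Minimum DO = C_s − D_c = 9.44 − 5.879 = 3.561 mg/L.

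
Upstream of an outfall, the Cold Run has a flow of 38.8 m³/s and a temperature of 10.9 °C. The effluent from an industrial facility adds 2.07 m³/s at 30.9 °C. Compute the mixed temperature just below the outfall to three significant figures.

Flow-weighted mixing: C = (Q_r C_r + Q_w C_w)/(Q_r + Q_w)
= (38.8×10.9 + 2.07×30.9)/(38.8 + 2.07) = 486.9/40.87 = 11.91 °C.

11.9 °C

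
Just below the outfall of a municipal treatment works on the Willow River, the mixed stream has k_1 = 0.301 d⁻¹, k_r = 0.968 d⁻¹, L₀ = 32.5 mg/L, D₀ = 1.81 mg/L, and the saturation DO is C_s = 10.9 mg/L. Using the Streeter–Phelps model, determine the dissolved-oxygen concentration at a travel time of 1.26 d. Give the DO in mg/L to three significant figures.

k_1 L₀/(k_r−k_1) = 0.301×32.5/(0.968−0.301) = 9.782/0.6670 = 14.67 mg/L.
e^(−k_1 t) = e^(−0.301×1.260) = 0.6844; e^(−k_r t) = e^(−0.968×1.260) = 0.2953.
D = 14.67 × (0.6844 − 0.2953) + 1.81 × 0.2953 = 5.706 + 0.5345 = 6.240 mg/L.
DO = C_s − D = 10.9 − 6.240 = 4.660 mg/L.

DO ≈ 4.66 mg/L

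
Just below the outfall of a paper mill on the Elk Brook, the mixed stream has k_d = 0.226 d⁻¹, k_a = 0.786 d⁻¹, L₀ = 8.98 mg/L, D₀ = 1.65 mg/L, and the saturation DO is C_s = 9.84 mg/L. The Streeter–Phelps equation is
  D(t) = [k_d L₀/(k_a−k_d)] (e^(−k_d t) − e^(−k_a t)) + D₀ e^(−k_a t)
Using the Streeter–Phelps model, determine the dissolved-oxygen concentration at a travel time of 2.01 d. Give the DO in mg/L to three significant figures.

k_d L₀/(k_a−k_d) = 0.226×8.98/(0.786−0.226) = 2.029/0.5600 = 3.624 mg/L.
e^(−k_d t) = e^(−0.226×2.010) = 0.6349; e^(−k_a t) = e^(−0.786×2.010) = 0.2060.
D = 3.624 × (0.6349 − 0.2060) + 1.65 × 0.2060 = 1.554 + 0.3399 = 1.894 mg/L.
DO = C_s − D = 9.84 − 1.894 = 7.946 mg/L.

DO ≈ 7.95 mg/L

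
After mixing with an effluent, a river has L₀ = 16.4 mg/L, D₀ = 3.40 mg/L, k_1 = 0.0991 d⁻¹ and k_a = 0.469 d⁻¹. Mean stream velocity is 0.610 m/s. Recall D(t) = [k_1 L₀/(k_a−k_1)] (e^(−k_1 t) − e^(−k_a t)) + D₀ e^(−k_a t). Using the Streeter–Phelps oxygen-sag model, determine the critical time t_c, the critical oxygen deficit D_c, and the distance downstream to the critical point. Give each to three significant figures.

At the critical point dD/dt = 0, so k_1 L₀ e^(−k_1 t) = k_a D. Substituting D(t) from the Streeter–Phelps equation and solving for t gives
t_c = ln[(k_a/k_1)(1 − D₀(k_a−k_1)/(k_1 L₀))] / (k_a−k_1).
Here k_a−k_1 = 0.3699 d⁻¹ and 1 − D₀(k_a−k_1)/(k_1 L₀) = 1 − 3.40×0.3699/(0.0991×16.4) = 0.2262, so
t_c = ln(4.733 × 0.2262) / 0.3699 = 0.06800 / 0.3699 = 0.1838 d.
D_c = (k_1/k_a) L₀ e^(−k_1 t_c) = (0.0991/0.469) × 16.4 × e^(−0.0991×0.1838) = 0.2113 × 16.4 × 0.9819 = 3.403 mg/L.
x_c = v t_c = 0.610 m/s × 0.1838 d × 86400 s/d = 9689 m ≈ 9.69 km.

t_c ≈ 0.184 d; D_c ≈ 3.40 mg/L; x_c ≈ 9.69 km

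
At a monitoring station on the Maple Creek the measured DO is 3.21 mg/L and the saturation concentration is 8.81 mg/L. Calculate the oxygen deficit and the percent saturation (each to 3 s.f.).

D ≈ 5.60 mg/L; 36.4 % saturation

D = C_s − C = 8.81 − 3.21 = 5.60 mg/L.
% saturation = 3.21/8.81 × 100 = 36.4 %.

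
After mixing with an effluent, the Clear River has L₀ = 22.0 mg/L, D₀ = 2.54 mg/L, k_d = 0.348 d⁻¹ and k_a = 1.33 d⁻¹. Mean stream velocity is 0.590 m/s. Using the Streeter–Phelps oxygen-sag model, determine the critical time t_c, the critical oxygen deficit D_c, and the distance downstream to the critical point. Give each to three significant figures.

t_c ≈ 0.964 d; D_c ≈ 4.12 mg/L; x_c ≈ 49.1 km

t_c = [1/(k_a−k_d)] ln[(k_a/k_d)(1 − D₀(k_a−k_d)/(k_d L₀))]
= [1/(1.33−0.348)] ln[(1.33/0.348)(1 − 2.54×0.9820/(0.348×22.0))]
= (1/0.9820) ln[3.822 × 0.6742] = 1.018 × ln(2.577) = 1.018 × 0.9465 = 0.9639 d.
D_c = (k_d/k_a) L₀ e^(−k_d t_c) = (0.348/1.33) × 22.0 × e^(−0.348×0.9639) = 0.2617 × 22.0 × 0.7150 = 4.116 mg/L.
x_c = v t_c = 0.590 m/s × 0.9639 d × 86400 s/d = 49130 m ≈ 49.1 km.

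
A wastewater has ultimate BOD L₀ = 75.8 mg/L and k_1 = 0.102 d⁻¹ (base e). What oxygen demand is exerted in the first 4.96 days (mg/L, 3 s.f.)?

y ≈ 30.1 mg/L

y_t = L₀(1 − e^(−k_1 t)) = 75.8 × (1 − e^(−0.102×4.96))
= 75.8 × (1 − 0.6030) = 75.8 × 0.3970 = 30.10 mg/L.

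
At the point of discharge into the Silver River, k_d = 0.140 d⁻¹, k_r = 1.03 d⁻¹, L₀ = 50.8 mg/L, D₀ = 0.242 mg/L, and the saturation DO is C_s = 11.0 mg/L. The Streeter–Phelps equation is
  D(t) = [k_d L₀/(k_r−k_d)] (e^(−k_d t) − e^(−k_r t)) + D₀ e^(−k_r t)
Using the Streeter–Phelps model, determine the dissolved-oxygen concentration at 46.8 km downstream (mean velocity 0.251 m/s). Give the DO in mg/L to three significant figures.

Travel time t = x/v = 46.8 km / (0.251 m/s) = 46800 m / 0.251 m/s = 186500 s = 2.158 d.
k_d L₀/(k_r−k_d) = 0.140×50.8/(1.03−0.140) = 7.112/0.8900 = 7.991 mg/L.
e^(−k_d t) = e^(−0.140×2.158) = 0.7392; e^(−k_r t) = e^(−1.03×2.158) = 0.1083.
D = 7.991 × (0.7392 − 0.1083) + 0.242 × 0.1083 = 5.042 + 0.02621 = 5.068 mg/L.
DO = C_s − D = 11.0 − 5.068 = 5.932 mg/L.

DO ≈ 5.93 mg/L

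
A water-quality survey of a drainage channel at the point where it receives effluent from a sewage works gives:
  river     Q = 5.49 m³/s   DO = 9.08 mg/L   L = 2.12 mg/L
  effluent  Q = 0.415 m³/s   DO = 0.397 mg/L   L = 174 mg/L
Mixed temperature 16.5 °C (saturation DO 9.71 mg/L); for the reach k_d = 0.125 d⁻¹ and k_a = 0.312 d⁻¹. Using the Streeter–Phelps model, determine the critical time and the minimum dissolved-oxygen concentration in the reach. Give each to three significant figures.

Mixed DO = (5.49×9.08 + 0.415×0.397)/(5.49+0.415) = 50.01/5.905 = 8.470 mg/L.
Mixed L₀ = (5.49×2.12 + 0.415×174)/(5.905) = 83.85/5.905 = 14.20 mg/L.
Initial deficit D₀ = C_s − DO₀ = 9.71 − 8.470 = 1.240 mg/L.
t_c = (1/0.1870) ln[(0.312/0.125)(1 − 1.240×0.1870/(0.125×14.20))] = 5.348 × ln(2.170) = 4.143 d.
D_c = (0.125/0.312) × 14.20 × e^(−0.125×4.143) = 0.4006 × 14.20 × 0.5958 = 3.390 mg/L.
Minimum DO = 9.71 − 3.390 = 6.320 mg/L.

t_c ≈ 4.14 d; minimum DO ≈ 6.32 mg/L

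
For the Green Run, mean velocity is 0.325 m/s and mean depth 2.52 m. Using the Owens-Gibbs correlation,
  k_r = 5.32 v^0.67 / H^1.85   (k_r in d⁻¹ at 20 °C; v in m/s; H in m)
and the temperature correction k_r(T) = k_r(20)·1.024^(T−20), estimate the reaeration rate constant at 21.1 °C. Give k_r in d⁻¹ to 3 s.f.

k_r ≈ 0.465 d⁻¹

k_r(20) = 5.32 × 0.325^0.67 / 2.52^1.85 = 5.32 × 0.4709 / 5.528 = 0.4532 d⁻¹.
k_r(21.1) = 0.4532 × 1.024^(21.1−20) = 0.4532 × 1.026 = 0.4652 d⁻¹.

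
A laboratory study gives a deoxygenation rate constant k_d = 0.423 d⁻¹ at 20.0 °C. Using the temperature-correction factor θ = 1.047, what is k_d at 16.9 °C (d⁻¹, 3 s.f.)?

k_d ≈ 0.367 d⁻¹

k_d(T₂) = k_d(T₁) · θ^(T₂−T₁) = 0.423 × 1.047^(16.9−20.0)
= 0.423 × 1.047^-3.10 = 0.423 × 0.8673 = 0.3669 d⁻¹.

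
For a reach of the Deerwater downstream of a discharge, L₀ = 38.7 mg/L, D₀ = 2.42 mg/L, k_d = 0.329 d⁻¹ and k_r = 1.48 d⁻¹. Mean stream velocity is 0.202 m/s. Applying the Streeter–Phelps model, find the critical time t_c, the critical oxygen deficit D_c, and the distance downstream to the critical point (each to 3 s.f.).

t_c ≈ 1.09 d; D_c ≈ 6.01 mg/L; x_c ≈ 19.1 km

At the critical point dD/dt = 0, so k_d L₀ e^(−k_d t) = k_r D. Substituting D(t) from the Streeter–Phelps equation and solving for t gives
t_c = ln[(k_r/k_d)(1 − D₀(k_r−k_d)/(k_d L₀))] / (k_r−k_d).
Here k_r−k_d = 1.151 d⁻¹ and 1 − D₀(k_r−k_d)/(k_d L₀) = 1 − 2.42×1.151/(0.329×38.7) = 0.7812, so
t_c = ln(4.498 × 0.7812) / 1.151 = 1.257 / 1.151 = 1.092 d.
L(t_c) = L₀ e^(−k_d t_c) = 38.7 × 0.6982 = 27.02 mg/L, and at the critical point k_r D_c = k_d L, so D_c = (0.329/1.48) × 27.02 = 6.006 mg/L.
x_c = v t_c = 0.202 m/s × 1.092 d × 86400 s/d = 19060 m ≈ 19.1 km.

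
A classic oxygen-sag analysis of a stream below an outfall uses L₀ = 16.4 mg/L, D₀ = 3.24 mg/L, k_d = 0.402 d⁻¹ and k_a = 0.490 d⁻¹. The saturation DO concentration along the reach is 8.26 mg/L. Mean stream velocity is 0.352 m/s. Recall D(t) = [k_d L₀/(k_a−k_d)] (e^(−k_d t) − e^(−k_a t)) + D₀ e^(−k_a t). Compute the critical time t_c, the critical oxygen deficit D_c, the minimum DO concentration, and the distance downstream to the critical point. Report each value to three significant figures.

t_c = [1/(k_a−k_d)] ln[(k_a/k_d)(1 − D₀(k_a−k_d)/(k_d L₀))]
= [1/(0.490−0.402)] ln[(0.490/0.402)(1 − 3.24×0.08800/(0.402×16.4))]
= (1/0.08800) ln[1.219 × 0.9568] = 11.36 × ln(1.166) = 11.36 × 0.1537 = 1.747 d.
L(t_c) = L₀ e^(−k_d t_c) = 16.4 × 0.4954 = 8.125 mg/L, and at the critical point k_a D_c = k_d L, so D_c = (0.402/0.490) × 8.125 = 6.666 mg/L.
Minimum DO = C_s − D_c = 8.26 − 6.666 = 1.594 mg/L.
x_c = v t_c = 0.352 m/s × 1.747 d × 86400 s/d = 53130 m ≈ 53.1 km.

t_c ≈ 1.75 d; D_c ≈ 6.67 mg/L; min DO ≈ 1.59 mg/L; x_c ≈ 53.1 km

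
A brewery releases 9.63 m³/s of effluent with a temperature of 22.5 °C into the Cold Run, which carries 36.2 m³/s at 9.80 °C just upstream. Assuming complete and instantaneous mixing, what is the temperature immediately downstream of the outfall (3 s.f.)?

12.5 °C

Flow-weighted mixing: C = (Q_r C_r + Q_w C_w)/(Q_r + Q_w)
= (36.2×9.80 + 9.63×22.5)/(36.2 + 9.63) = 571.4/45.83 = 12.47 °C.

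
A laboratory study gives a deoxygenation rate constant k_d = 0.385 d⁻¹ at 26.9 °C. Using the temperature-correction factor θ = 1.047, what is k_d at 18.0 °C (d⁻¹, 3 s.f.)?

k_d(T₂) = k_d(T₁) · θ^(T₂−T₁) = 0.385 × 1.047^(18.0−26.9)
= 0.385 × 1.047^-8.90 = 0.385 × 0.6645 = 0.2558 d⁻¹.

k_d ≈ 0.256 d⁻¹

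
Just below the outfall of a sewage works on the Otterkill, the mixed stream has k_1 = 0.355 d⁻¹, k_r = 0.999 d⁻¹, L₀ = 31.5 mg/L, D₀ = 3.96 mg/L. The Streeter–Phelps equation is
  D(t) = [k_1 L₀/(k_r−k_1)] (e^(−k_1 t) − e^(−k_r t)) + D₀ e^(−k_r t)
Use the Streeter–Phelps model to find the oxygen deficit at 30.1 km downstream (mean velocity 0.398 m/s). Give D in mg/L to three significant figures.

Travel time t = x/v = 30.1 km / (0.398 m/s) = 30100 m / 0.398 m/s = 75630 s = 0.8753 d.
k_1 L₀/(k_r−k_1) = 0.355×31.5/(0.999−0.355) = 11.18/0.6440 = 17.36 mg/L.
e^(−k_1 t) = e^(−0.355×0.8753) = 0.7329; e^(−k_r t) = e^(−0.999×0.8753) = 0.4171.
D = 17.36 × (0.7329 − 0.4171) + 3.96 × 0.4171 = 5.484 + 1.652 = 7.135 mg/L.

D ≈ 7.14 mg/L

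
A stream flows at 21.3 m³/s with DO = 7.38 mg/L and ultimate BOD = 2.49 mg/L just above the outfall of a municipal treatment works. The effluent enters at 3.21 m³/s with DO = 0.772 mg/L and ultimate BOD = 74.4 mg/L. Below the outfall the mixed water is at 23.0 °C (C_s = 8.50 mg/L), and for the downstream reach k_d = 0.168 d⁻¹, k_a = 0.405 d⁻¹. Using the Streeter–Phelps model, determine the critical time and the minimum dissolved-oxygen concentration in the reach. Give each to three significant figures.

t_c ≈ 2.58 d; minimum DO ≈ 5.30 mg/L

Mixed DO = (21.3×7.38 + 3.21×0.772)/(21.3+3.21) = 159.7/24.51 = 6.515 mg/L.
Mixed L₀ = (21.3×2.49 + 3.21×74.4)/(24.51) = 291.9/24.51 = 11.91 mg/L.
Initial deficit D₀ = C_s − DO₀ = 8.50 − 6.515 = 1.985 mg/L.
t_c = (1/0.2370) ln[(0.405/0.168)(1 − 1.985×0.2370/(0.168×11.91))] = 4.219 × ln(1.844) = 2.581 d.
D_c = (0.168/0.405) × 11.91 × e^(−0.168×2.581) = 0.4148 × 11.91 × 0.6481 = 3.201 mg/L.
Minimum DO = 8.50 − 3.201 = 5.299 mg/L.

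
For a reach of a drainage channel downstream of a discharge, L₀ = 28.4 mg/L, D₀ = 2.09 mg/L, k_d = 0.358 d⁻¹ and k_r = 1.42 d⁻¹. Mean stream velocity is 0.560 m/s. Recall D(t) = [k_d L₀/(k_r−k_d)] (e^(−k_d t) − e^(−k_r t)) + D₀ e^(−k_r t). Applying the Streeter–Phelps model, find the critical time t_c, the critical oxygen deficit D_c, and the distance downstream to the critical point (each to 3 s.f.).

t_c ≈ 1.07 d; D_c ≈ 4.89 mg/L; x_c ≈ 51.6 km

With k_r/k_d = 3.966 and 1 − D₀(k_r−k_d)/(k_d L₀) = 0.7817,
t_c = ln(3.966 × 0.7817) / (1.42 − 0.358) = ln(3.101) / 1.062 = 1.132/1.062 = 1.066 d.
L(t_c) = L₀ e^(−k_d t_c) = 28.4 × 0.6829 = 19.39 mg/L, and at the critical point k_r D_c = k_d L, so D_c = (0.358/1.42) × 19.39 = 4.889 mg/L.
x_c = v t_c = 0.560 m/s × 1.066 d × 86400 s/d = 51550 m ≈ 51.6 km.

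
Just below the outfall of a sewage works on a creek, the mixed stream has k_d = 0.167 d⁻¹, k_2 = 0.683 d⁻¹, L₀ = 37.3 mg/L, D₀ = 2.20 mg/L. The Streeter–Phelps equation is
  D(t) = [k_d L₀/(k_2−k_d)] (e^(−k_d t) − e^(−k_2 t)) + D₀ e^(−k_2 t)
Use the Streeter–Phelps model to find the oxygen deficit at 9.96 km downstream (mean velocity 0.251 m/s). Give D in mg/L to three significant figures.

D ≈ 3.97 mg/L

Travel time t = x/v = 9.96 km / (0.251 m/s) = 9960 m / 0.251 m/s = 39680 s = 0.4593 d.
k_d L₀/(k_2−k_d) = 0.167×37.3/(0.683−0.167) = 6.229/0.5160 = 12.07 mg/L.
e^(−k_d t) = e^(−0.167×0.4593) = 0.9262; e^(−k_2 t) = e^(−0.683×0.4593) = 0.7307.
D = 12.07 × (0.9262 − 0.7307) + 2.20 × 0.7307 = 2.359 + 1.608 = 3.967 mg/L.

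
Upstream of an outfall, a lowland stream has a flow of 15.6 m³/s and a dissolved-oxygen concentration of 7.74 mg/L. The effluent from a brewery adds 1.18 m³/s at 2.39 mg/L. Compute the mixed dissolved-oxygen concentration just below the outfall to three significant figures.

7.36 mg/L

Flow-weighted mixing: C = (Q_r C_r + Q_w C_w)/(Q_r + Q_w)
= (15.6×7.74 + 1.18×2.39)/(15.6 + 1.18) = 123.6/16.78 = 7.364 mg/L.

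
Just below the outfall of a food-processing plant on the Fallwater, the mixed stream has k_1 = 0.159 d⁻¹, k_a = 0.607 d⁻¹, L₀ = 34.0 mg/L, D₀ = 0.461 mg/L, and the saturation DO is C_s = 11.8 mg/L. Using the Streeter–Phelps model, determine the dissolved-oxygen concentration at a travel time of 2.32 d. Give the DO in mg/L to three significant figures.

k_1 L₀/(k_a−k_1) = 0.159×34.0/(0.607−0.159) = 5.406/0.4480 = 12.07 mg/L.
e^(−k_1 t) = e^(−0.159×2.320) = 0.6915; e^(−k_a t) = e^(−0.607×2.320) = 0.2446.
D = 12.07 × (0.6915 − 0.2446) + 0.461 × 0.2446 = 5.393 + 0.1127 = 5.506 mg/L.
DO = C_s − D = 11.8 − 5.506 = 6.294 mg/L.

DO ≈ 6.29 mg/L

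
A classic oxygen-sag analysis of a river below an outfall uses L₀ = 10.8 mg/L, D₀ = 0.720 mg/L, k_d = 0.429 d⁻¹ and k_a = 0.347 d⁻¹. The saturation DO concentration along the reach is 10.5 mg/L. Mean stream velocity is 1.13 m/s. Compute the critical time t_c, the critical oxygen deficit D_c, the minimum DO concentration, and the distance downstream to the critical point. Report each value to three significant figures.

t_c ≈ 2.43 d; D_c ≈ 4.70 mg/L; min DO ≈ 5.80 mg/L; x_c ≈ 237 km

t_c = [1/(k_a−k_d)] ln[(k_a/k_d)(1 − D₀(k_a−k_d)/(k_d L₀))]
= [1/(0.347−0.429)] ln[(0.347/0.429)(1 − 0.720×-0.08200/(0.429×10.8))]
= (1/-0.08200) ln[0.8089 × 1.013] = -12.20 × ln(0.8192) = -12.20 × -0.1995 = 2.433 d.
D_c = (k_d/k_a) L₀ e^(−k_d t_c) = (0.429/0.347) × 10.8 × e^(−0.429×2.433) = 1.236 × 10.8 × 0.3522 = 4.703 mg/L.
Minimum DO = C_s − D_c = 10.5 − 4.703 = 5.797 mg/L.
x_c = v t_c = 1.13 m/s × 2.433 d × 86400 s/d = 237500 m ≈ 237 km.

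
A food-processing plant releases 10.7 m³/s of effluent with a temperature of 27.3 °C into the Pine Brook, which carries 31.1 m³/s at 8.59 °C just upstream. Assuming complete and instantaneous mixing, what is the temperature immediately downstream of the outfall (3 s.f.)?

Flow-weighted mixing: C = (Q_r C_r + Q_w C_w)/(Q_r + Q_w)
= (31.1×8.59 + 10.7×27.3)/(31.1 + 10.7) = 559.3/41.80 = 13.38 °C.

13.4 °C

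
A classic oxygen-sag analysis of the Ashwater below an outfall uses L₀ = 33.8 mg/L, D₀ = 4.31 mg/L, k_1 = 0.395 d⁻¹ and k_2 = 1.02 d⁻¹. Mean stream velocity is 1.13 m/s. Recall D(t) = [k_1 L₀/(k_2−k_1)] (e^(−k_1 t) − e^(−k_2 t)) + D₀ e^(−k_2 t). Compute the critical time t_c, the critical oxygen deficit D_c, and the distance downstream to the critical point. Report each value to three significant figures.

t_c ≈ 1.16 d; D_c ≈ 8.29 mg/L; x_c ≈ 113 km

t_c = [1/(k_2−k_1)] ln[(k_2/k_1)(1 − D₀(k_2−k_1)/(k_1 L₀))]
= [1/(1.02−0.395)] ln[(1.02/0.395)(1 − 4.31×0.6250/(0.395×33.8))]
= (1/0.6250) ln[2.582 × 0.7982] = 1.600 × ln(2.061) = 1.600 × 0.7233 = 1.157 d.
D_c = (k_1/k_2) L₀ e^(−k_1 t_c) = (0.395/1.02) × 33.8 × e^(−0.395×1.157) = 0.3873 × 33.8 × 0.6331 = 8.287 mg/L.
x_c = v t_c = 1.13 m/s × 1.157 d × 86400 s/d = 113000 m ≈ 113 km.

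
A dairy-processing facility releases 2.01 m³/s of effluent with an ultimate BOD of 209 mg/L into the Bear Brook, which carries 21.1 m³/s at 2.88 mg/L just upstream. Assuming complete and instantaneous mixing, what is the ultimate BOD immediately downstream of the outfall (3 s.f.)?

20.8 mg/L

Flow-weighted mixing: C = (Q_r C_r + Q_w C_w)/(Q_r + Q_w)
= (21.1×2.88 + 2.01×209)/(21.1 + 2.01) = 480.9/23.11 = 20.81 mg/L.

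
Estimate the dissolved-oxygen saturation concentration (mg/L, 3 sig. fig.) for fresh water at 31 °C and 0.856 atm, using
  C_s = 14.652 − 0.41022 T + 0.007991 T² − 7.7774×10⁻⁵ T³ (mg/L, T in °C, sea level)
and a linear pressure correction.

At sea level: C_s = 14.652 − 0.41022×31 + 0.007991×31² − 7.7774×10⁻⁵×31³ = 7.298 mg/L.
Pressure correction: C_s' = 7.298 × 0.856 = 6.247 mg/L.

C_s ≈ 6.25 mg/L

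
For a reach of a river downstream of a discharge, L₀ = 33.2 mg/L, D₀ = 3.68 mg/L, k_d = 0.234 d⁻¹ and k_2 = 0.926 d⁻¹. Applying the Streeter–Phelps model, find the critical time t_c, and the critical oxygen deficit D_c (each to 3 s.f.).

t_c = [1/(k_2−k_d)] ln[(k_2/k_d)(1 − D₀(k_2−k_d)/(k_d L₀))]
= [1/(0.926−0.234)] ln[(0.926/0.234)(1 − 3.68×0.6920/(0.234×33.2))]
= (1/0.6920) ln[3.957 × 0.6722] = 1.445 × ln(2.660) = 1.445 × 0.9784 = 1.414 d.
L(t_c) = L₀ e^(−k_d t_c) = 33.2 × 0.7183 = 23.85 mg/L, and at the critical point k_2 D_c = k_d L, so D_c = (0.234/0.926) × 23.85 = 6.026 mg/L.

t_c ≈ 1.41 d; D_c ≈ 6.03 mg/L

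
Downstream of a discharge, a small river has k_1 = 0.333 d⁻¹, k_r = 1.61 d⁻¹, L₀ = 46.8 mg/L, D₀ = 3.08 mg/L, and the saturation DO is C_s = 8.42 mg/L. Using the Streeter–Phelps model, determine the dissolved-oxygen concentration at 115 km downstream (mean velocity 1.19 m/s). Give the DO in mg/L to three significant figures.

DO ≈ 1.52 mg/L

Travel time t = x/v = 115 km / (1.19 m/s) = 115000 m / 1.19 m/s = 96640 s = 1.119 d.
k_1 L₀/(k_r−k_1) = 0.333×46.8/(1.61−0.333) = 15.58/1.277 = 12.20 mg/L.
e^(−k_1 t) = e^(−0.333×1.119) = 0.6890; e^(−k_r t) = e^(−1.61×1.119) = 0.1652.
D = 12.20 × (0.6890 − 0.1652) + 3.08 × 0.1652 = 6.393 + 0.5087 = 6.902 mg/L.
DO = C_s − D = 8.42 − 6.902 = 1.518 mg/L.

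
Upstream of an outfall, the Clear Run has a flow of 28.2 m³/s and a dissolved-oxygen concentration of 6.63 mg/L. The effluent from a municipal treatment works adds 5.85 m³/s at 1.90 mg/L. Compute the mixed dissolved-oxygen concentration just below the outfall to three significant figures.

Flow-weighted mixing: C = (Q_r C_r + Q_w C_w)/(Q_r + Q_w)
= (28.2×6.63 + 5.85×1.90)/(28.2 + 5.85) = 198.1/34.05 = 5.817 mg/L.

5.82 mg/L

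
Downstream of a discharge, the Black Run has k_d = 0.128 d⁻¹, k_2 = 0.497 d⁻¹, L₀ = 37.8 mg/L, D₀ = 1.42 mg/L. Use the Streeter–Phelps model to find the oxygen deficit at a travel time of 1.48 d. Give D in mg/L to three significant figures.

D ≈ 5.25 mg/L

k_d L₀/(k_2−k_d) = 0.128×37.8/(0.497−0.128) = 4.838/0.3690 = 13.11 mg/L.
e^(−k_d t) = e^(−0.128×1.480) = 0.8274; e^(−k_2 t) = e^(−0.497×1.480) = 0.4792.
D = 13.11 × (0.8274 − 0.4792) + 1.42 × 0.4792 = 4.565 + 0.6805 = 5.246 mg/L.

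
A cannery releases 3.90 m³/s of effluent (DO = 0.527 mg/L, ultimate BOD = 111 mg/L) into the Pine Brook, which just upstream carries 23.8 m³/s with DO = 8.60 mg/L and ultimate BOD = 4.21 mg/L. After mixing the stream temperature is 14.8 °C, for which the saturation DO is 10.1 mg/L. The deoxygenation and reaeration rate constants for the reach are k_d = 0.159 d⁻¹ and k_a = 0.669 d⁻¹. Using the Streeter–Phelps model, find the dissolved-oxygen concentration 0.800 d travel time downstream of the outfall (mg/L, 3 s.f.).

Mixed DO = (23.8×8.60 + 3.90×0.527)/(23.8+3.90) = 206.7/27.70 = 7.463 mg/L.
Mixed L₀ = (23.8×4.21 + 3.90×111)/(27.70) = 533.1/27.70 = 19.25 mg/L.
Initial deficit D₀ = C_s − DO₀ = 10.1 − 7.463 = 2.637 mg/L.
D(0.800) = [0.159×19.25/(0.669−0.159)](e^(−0.159×0.800) − e^(−0.669×0.800)) + 2.637 e^(−0.669×0.800)
= 6.000 × (0.8806 − 0.5856) + 2.637 × 0.5856 = 3.314 mg/L.
DO = 10.1 − 3.314 = 6.786 mg/L.

DO ≈ 6.79 mg/L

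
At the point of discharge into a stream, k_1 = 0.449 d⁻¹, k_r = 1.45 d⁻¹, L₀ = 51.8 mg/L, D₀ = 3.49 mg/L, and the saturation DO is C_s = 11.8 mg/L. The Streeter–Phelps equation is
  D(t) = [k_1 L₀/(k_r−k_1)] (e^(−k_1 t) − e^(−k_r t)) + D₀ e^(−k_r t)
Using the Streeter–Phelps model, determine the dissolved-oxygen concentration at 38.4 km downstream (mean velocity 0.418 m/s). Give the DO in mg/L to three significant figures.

DO ≈ 1.61 mg/L

Travel time t = x/v = 38.4 km / (0.418 m/s) = 38400 m / 0.418 m/s = 91870 s = 1.063 d.
k_1 L₀/(k_r−k_1) = 0.449×51.8/(1.45−0.449) = 23.26/1.001 = 23.23 mg/L.
e^(−k_1 t) = e^(−0.449×1.063) = 0.6204; e^(−k_r t) = e^(−1.45×1.063) = 0.2140.
D = 23.23 × (0.6204 − 0.2140) + 3.49 × 0.2140 = 9.442 + 0.7469 = 10.19 mg/L.
DO = C_s − D = 11.8 − 10.19 = 1.611 mg/L.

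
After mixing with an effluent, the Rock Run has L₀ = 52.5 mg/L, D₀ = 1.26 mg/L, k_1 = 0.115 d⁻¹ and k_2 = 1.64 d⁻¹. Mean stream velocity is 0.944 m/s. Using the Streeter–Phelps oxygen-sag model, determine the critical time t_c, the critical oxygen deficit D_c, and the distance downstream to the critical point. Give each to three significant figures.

At the critical point dD/dt = 0, so k_1 L₀ e^(−k_1 t) = k_2 D. Substituting D(t) from the Streeter–Phelps equation and solving for t gives
t_c = ln[(k_2/k_1)(1 − D₀(k_2−k_1)/(k_1 L₀))] / (k_2−k_1).
Here k_2−k_1 = 1.525 d⁻¹ and 1 − D₀(k_2−k_1)/(k_1 L₀) = 1 − 1.26×1.525/(0.115×52.5) = 0.6817, so
t_c = ln(14.26 × 0.6817) / 1.525 = 2.274 / 1.525 = 1.491 d.
D_c = (k_1/k_2) L₀ e^(−k_1 t_c) = (0.115/1.64) × 52.5 × e^(−0.115×1.491) = 0.07012 × 52.5 × 0.8424 = 3.101 mg/L.
x_c = v t_c = 0.944 m/s × 1.491 d × 86400 s/d = 121600 m ≈ 122 km.

t_c ≈ 1.49 d; D_c ≈ 3.10 mg/L; x_c ≈ 122 km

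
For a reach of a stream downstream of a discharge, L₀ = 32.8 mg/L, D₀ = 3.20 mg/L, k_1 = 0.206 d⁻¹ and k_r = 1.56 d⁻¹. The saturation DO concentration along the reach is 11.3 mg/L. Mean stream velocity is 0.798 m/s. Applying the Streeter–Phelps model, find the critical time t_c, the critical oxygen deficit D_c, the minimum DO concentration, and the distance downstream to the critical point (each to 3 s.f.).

t_c = [1/(k_r−k_1)] ln[(k_r/k_1)(1 − D₀(k_r−k_1)/(k_1 L₀))]
= [1/(1.56−0.206)] ln[(1.56/0.206)(1 − 3.20×1.354/(0.206×32.8))]
= (1/1.354) ln[7.573 × 0.3587] = 0.7386 × ln(2.717) = 0.7386 × 0.9994 = 0.7381 d.
L(t_c) = L₀ e^(−k_1 t_c) = 32.8 × 0.8589 = 28.17 mg/L, and at the critical point k_r D_c = k_1 L, so D_c = (0.206/1.56) × 28.17 = 3.720 mg/L.
Minimum DO = C_s − D_c = 11.3 − 3.720 = 7.580 mg/L.
x_c = v t_c = 0.798 m/s × 0.7381 d × 86400 s/d = 50890 m ≈ 50.9 km.

t_c ≈ 0.738 d; D_c ≈ 3.72 mg/L; min DO ≈ 7.58 mg/L; x_c ≈ 50.9 km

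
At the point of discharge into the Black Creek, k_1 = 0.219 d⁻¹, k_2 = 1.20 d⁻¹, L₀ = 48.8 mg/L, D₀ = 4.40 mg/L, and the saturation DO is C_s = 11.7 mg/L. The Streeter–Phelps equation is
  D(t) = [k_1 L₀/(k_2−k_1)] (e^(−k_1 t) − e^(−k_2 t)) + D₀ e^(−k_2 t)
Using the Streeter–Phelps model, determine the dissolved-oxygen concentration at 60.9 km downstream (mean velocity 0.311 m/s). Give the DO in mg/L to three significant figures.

Travel time t = x/v = 60.9 km / (0.311 m/s) = 60900 m / 0.311 m/s = 195800 s = 2.266 d.
k_1 L₀/(k_2−k_1) = 0.219×48.8/(1.20−0.219) = 10.69/0.9810 = 10.89 mg/L.
e^(−k_1 t) = e^(−0.219×2.266) = 0.6087; e^(−k_2 t) = e^(−1.20×2.266) = 0.06589.
D = 10.89 × (0.6087 − 0.06589) + 4.40 × 0.06589 = 5.914 + 0.2899 = 6.204 mg/L.
DO = C_s − D = 11.7 − 6.204 = 5.496 mg/L.

DO ≈ 5.50 mg/L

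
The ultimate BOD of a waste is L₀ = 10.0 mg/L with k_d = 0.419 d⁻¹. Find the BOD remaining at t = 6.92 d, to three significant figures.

L_t = L₀ e^(−k_d t) = 10.0 × e^(−0.419×6.92) = 10.0 × 0.05505 = 0.5505 mg/L.

L ≈ 0.551 mg/L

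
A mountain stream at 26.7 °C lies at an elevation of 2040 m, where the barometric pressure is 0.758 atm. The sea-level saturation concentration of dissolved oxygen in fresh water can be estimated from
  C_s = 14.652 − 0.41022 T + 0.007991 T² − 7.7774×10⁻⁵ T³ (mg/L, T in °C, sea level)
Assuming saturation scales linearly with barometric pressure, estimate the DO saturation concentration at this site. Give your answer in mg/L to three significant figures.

At sea level: C_s = 14.652 − 0.41022×26.7 + 0.007991×26.7² − 7.7774×10⁻⁵×26.7³ = 7.915 mg/L.
Pressure correction: C_s' = 7.915 × 0.758 = 6.000 mg/L.

C_s ≈ 6.00 mg/L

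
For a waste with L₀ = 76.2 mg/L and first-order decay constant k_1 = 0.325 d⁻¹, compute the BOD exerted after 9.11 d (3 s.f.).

y ≈ 72.3 mg/L

y_t = L₀(1 − e^(−k_1 t)) = 76.2 × (1 − e^(−0.325×9.11))
= 76.2 × (1 − 0.05178) = 76.2 × 0.9482 = 72.25 mg/L.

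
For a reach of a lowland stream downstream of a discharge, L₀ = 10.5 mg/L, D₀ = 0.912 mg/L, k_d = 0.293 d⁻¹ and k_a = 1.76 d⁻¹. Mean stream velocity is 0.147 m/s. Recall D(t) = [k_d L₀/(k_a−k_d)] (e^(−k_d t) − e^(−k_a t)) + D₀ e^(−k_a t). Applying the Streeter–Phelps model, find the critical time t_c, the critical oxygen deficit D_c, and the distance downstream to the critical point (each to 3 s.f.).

t_c ≈ 0.833 d; D_c ≈ 1.37 mg/L; x_c ≈ 10.6 km

t_c = [1/(k_a−k_d)] ln[(k_a/k_d)(1 − D₀(k_a−k_d)/(k_d L₀))]
= [1/(1.76−0.293)] ln[(1.76/0.293)(1 − 0.912×1.467/(0.293×10.5))]
= (1/1.467) ln[6.007 × 0.5651] = 0.6817 × ln(3.395) = 0.6817 × 1.222 = 0.8331 d.
L(t_c) = L₀ e^(−k_d t_c) = 10.5 × 0.7834 = 8.226 mg/L, and at the critical point k_a D_c = k_d L, so D_c = (0.293/1.76) × 8.226 = 1.369 mg/L.
x_c = v t_c = 0.147 m/s × 0.8331 d × 86400 s/d = 10580 m ≈ 10.6 km.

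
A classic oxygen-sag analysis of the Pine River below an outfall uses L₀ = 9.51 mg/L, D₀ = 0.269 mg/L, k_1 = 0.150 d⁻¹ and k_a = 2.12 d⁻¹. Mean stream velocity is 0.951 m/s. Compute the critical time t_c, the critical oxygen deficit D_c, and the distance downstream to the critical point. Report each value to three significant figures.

With k_a/k_1 = 14.13 and 1 − D₀(k_a−k_1)/(k_1 L₀) = 0.6285,
t_c = ln(14.13 × 0.6285) / (2.12 − 0.150) = ln(8.883) / 1.970 = 2.184/1.970 = 1.109 d.
L(t_c) = L₀ e^(−k_1 t_c) = 9.51 × 0.8468 = 8.053 mg/L, and at the critical point k_a D_c = k_1 L, so D_c = (0.150/2.12) × 8.053 = 0.5698 mg/L.
x_c = v t_c = 0.951 m/s × 1.109 d × 86400 s/d = 91100 m ≈ 91.1 km.

t_c ≈ 1.11 d; D_c ≈ 0.570 mg/L; x_c ≈ 91.1 km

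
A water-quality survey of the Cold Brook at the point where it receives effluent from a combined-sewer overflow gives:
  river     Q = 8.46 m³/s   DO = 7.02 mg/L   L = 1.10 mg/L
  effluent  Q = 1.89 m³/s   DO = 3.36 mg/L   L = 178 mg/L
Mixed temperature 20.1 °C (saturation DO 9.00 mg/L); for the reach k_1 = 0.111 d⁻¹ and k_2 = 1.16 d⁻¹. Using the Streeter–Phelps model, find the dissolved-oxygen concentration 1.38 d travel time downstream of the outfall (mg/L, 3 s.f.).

Mixed DO = (8.46×7.02 + 1.89×3.36)/(8.46+1.89) = 65.74/10.35 = 6.352 mg/L.
Mixed L₀ = (8.46×1.10 + 1.89×178)/(10.35) = 345.7/10.35 = 33.40 mg/L.
Initial deficit D₀ = C_s − DO₀ = 9.00 − 6.352 = 2.648 mg/L.
D(1.38) = [0.111×33.40/(1.16−0.111)](e^(−0.111×1.38) − e^(−1.16×1.38)) + 2.648 e^(−1.16×1.38)
= 3.535 × (0.8580 − 0.2017) + 2.648 × 0.2017 = 2.854 mg/L.
DO = 9.00 − 2.854 = 6.146 mg/L.

DO ≈ 6.15 mg/L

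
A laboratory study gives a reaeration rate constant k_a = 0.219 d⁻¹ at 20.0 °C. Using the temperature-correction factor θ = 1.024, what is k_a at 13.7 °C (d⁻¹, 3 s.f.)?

k_a(T₂) = k_a(T₁) · θ^(T₂−T₁) = 0.219 × 1.024^(13.7−20.0)
= 0.219 × 1.024^-6.30 = 0.219 × 0.8612 = 0.1886 d⁻¹.

k_a ≈ 0.189 d⁻¹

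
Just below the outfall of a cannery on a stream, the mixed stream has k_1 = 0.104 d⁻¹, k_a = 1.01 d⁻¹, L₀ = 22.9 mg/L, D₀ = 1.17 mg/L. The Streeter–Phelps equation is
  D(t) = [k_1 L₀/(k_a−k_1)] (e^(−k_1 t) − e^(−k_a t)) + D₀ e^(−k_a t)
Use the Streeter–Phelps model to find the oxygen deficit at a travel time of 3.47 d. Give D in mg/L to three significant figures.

D ≈ 1.79 mg/L

k_1 L₀/(k_a−k_1) = 0.104×22.9/(1.01−0.104) = 2.382/0.9060 = 2.629 mg/L.
e^(−k_1 t) = e^(−0.104×3.470) = 0.6971; e^(−k_a t) = e^(−1.01×3.470) = 0.03006.
D = 2.629 × (0.6971 − 0.03006) + 1.17 × 0.03006 = 1.753 + 0.03517 = 1.789 mg/L.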